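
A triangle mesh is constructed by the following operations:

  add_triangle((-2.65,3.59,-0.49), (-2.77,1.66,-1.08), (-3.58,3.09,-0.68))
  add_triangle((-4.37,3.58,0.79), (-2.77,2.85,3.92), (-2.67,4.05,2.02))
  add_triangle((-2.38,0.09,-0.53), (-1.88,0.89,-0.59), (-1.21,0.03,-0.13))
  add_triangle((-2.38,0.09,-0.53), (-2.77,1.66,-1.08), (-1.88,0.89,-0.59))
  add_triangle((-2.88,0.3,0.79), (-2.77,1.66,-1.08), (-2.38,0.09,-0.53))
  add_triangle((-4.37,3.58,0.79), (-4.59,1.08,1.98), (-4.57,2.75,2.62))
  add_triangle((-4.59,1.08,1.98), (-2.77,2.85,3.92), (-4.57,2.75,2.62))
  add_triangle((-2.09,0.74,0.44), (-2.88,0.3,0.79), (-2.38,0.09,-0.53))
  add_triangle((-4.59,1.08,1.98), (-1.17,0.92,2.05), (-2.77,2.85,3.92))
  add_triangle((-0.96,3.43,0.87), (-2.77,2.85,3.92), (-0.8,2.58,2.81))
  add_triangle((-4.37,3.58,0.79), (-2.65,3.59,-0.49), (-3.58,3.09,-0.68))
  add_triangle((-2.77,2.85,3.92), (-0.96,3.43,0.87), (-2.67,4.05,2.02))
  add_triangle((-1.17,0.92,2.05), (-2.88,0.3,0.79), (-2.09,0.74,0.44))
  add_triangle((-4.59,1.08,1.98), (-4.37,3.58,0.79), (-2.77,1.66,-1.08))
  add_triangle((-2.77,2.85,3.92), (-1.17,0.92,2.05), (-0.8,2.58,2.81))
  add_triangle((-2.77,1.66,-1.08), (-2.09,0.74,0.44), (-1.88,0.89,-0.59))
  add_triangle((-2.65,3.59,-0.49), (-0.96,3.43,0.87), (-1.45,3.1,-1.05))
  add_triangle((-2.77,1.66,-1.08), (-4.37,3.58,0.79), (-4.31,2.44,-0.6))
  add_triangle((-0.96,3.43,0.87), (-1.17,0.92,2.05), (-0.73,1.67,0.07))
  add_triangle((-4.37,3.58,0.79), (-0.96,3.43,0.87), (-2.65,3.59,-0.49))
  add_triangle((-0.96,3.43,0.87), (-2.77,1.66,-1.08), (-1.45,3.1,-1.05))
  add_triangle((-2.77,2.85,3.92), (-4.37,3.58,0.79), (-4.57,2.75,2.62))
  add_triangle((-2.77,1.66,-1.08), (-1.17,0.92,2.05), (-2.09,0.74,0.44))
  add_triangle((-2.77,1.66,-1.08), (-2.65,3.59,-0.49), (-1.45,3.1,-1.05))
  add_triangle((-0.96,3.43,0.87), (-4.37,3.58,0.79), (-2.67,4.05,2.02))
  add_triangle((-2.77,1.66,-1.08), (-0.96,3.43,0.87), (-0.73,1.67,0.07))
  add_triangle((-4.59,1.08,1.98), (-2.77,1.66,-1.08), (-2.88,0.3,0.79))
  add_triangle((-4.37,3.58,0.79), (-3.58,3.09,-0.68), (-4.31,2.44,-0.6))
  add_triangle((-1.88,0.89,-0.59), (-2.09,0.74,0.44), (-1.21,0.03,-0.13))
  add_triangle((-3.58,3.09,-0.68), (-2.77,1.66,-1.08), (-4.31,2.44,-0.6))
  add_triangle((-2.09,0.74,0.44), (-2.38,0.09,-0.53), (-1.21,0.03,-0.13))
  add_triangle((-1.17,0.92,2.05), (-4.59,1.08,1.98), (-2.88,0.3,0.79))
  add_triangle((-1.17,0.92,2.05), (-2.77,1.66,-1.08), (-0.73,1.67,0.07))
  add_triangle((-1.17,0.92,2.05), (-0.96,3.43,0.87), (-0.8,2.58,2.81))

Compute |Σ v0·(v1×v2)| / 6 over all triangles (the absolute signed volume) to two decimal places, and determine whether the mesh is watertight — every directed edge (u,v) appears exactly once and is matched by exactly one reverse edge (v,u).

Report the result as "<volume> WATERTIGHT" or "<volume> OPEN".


Per-triangle v0·(v1×v2)/6:
  t1: +0.4247
  t2: +3.9885
  t3: -0.0442
  t4: -0.0447
  t5: +0.9181
  t6: +2.6692
  t7: +2.4005
  t8: -0.3066
  t9: +1.2546
  t10: +2.2881
  t11: +1.2608
  t12: +1.6889
  t13: -0.4845
  t14: +3.5962
  t15: +0.5396
  t16: -0.1033
  t17: +1.2608
  t18: -0.6439
  t19: -0.4572
  t20: +2.5856
  t21: -1.9204
  t22: +3.2338
  t23: -0.7197
  t24: +1.0074
  t25: +2.0151
  t26: +0.2407
  t27: +1.0061
  t28: +1.2123
  t29: -0.1669
  t30: +0.5184
  t31: +0.0422
  t32: +0.2233
  t33: -1.3902
  t34: -1.0436
Σ = +27.0496 → |volume| = 27.05

Directed edges: 102 total, each appears once with its reverse present → watertight.

27.05 WATERTIGHT


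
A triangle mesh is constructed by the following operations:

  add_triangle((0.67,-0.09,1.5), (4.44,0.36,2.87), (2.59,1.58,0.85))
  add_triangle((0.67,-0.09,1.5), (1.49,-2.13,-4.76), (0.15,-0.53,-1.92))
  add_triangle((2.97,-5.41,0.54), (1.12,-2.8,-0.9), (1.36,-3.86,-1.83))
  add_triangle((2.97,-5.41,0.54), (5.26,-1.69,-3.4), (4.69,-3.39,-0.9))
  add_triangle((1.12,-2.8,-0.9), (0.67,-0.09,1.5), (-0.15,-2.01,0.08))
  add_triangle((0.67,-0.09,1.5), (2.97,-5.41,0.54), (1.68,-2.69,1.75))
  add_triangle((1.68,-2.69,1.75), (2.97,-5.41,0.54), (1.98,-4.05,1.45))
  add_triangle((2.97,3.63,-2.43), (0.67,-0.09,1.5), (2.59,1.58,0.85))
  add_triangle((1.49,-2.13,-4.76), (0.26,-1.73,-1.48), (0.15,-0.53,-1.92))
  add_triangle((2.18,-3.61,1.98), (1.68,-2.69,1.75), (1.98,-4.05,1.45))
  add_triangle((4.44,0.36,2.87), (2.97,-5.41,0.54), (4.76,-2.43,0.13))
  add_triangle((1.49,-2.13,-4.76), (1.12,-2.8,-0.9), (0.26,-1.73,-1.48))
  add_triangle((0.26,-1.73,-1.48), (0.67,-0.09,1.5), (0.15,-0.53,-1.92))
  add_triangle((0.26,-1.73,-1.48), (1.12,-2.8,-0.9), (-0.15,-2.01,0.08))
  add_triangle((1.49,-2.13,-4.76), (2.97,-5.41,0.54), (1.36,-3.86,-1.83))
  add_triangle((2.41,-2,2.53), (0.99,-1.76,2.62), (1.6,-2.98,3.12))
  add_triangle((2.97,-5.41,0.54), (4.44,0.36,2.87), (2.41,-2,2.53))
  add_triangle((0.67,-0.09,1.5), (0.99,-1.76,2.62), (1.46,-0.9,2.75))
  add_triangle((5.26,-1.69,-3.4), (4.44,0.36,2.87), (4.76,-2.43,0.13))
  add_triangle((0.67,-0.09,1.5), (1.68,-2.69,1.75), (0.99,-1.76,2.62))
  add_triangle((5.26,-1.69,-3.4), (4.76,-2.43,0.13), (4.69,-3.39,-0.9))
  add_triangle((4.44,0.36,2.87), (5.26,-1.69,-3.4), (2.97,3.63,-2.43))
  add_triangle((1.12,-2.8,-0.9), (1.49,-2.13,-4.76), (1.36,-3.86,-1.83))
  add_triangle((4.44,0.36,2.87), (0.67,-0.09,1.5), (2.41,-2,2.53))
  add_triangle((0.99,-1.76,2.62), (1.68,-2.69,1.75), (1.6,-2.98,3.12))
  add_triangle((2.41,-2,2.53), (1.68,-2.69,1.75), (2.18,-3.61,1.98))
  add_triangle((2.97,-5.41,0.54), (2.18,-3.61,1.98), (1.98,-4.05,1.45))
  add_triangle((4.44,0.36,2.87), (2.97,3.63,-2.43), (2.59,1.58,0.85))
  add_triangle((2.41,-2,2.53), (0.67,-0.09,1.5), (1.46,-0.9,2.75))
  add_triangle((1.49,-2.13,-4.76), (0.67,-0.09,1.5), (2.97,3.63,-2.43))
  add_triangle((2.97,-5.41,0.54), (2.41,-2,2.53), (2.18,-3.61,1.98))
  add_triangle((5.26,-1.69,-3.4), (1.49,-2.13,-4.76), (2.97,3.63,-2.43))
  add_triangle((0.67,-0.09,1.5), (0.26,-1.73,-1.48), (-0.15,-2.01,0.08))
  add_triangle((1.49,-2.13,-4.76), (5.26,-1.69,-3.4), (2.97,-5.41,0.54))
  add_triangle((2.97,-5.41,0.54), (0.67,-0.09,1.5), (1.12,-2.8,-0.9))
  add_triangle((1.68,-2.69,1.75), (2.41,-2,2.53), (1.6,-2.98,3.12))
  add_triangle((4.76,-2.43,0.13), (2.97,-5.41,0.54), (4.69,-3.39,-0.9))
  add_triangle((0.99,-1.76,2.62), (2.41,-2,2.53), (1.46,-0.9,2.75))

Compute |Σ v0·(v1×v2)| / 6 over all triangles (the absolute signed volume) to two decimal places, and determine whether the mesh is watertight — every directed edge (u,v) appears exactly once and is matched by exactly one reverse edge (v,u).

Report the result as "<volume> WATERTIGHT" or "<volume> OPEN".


102.98 WATERTIGHT

Per-triangle v0·(v1×v2)/6:
  t1: +0.9936
  t2: +0.0252
  t3: +0.0260
  t4: +4.2655
  t5: +0.8955
  t6: -0.5558
  t7: -0.5167
  t8: +0.2717
  t9: +0.4351
  t10: +0.0512
  t11: +9.4473
  t12: +1.0967
  t13: -0.3096
  t14: +0.5577
  t15: +4.0439
  t16: +0.5061
  t17: +6.3069
  t18: +0.1260
  t19: +9.5546
  t20: -0.4765
  t21: +3.6111
  t22: +23.8672
  t23: -0.5254
  t24: +1.6295
  t25: -0.1148
  t26: +0.1507
  t27: +0.5423
  t28: +2.3428
  t29: +0.1281
  t30: -5.5989
  t31: +1.4997
  t32: +15.9977
  t33: -0.5462
  t34: +18.3923
  t35: -0.0992
  t36: +0.7587
  t37: +3.5383
  t38: +0.6567
Σ = +102.9750 → |volume| = 102.98

Directed edges: 114 total, each appears once with its reverse present → watertight.


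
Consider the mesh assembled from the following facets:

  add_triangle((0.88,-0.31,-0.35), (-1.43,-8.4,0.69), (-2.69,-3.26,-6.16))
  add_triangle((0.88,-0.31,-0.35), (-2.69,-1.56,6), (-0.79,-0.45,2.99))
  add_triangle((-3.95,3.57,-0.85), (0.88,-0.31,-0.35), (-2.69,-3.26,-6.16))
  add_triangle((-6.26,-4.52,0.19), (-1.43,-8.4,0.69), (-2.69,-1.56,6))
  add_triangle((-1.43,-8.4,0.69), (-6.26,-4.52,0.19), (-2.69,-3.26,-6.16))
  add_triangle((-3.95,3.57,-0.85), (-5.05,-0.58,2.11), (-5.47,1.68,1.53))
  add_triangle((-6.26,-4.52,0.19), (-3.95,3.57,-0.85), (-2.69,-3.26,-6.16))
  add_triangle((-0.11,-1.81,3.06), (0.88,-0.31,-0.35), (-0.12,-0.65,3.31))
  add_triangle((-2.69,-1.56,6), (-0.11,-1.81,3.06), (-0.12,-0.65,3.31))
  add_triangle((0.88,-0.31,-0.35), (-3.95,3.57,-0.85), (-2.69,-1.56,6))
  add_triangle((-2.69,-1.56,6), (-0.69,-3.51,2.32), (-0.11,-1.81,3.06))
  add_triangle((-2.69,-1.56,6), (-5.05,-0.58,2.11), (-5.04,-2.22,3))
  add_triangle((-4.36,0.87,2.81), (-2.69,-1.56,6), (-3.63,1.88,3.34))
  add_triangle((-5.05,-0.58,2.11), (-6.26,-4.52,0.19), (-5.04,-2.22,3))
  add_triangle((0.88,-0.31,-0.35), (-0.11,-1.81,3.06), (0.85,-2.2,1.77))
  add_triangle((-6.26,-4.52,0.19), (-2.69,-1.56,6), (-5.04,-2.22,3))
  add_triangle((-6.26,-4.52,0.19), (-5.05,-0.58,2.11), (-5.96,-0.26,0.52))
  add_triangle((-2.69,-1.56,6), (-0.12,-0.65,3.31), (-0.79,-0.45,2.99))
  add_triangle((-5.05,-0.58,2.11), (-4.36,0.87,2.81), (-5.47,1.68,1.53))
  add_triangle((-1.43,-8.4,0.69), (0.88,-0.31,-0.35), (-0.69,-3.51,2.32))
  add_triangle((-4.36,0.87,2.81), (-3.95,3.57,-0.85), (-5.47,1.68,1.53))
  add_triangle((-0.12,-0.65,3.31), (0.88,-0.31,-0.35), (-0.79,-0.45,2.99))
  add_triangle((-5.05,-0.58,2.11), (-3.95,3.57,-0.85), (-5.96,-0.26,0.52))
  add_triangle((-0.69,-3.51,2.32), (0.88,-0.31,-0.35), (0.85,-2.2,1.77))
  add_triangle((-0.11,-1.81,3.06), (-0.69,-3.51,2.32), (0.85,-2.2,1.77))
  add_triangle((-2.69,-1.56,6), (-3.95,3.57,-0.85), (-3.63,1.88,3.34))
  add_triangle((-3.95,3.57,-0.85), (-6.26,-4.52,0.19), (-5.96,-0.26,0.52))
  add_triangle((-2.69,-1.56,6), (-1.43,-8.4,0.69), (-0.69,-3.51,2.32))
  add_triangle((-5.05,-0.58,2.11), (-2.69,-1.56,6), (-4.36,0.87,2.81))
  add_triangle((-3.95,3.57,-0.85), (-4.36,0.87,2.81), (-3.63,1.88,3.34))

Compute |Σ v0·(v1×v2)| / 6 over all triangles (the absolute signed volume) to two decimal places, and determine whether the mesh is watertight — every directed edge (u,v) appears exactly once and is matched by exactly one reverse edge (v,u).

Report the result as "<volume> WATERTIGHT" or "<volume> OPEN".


226.57 WATERTIGHT

Per-triangle v0·(v1×v2)/6:
  t1: +9.5162
  t2: -0.4575
  t3: +3.8041
  t4: +45.7507
  t5: +48.8668
  t6: +2.2992
  t7: +43.1547
  t8: +0.5783
  t9: +1.6494
  t10: +0.6848
  t11: +3.3129
  t12: +5.7938
  t13: +5.1072
  t14: +6.2111
  t15: +0.2692
  t16: +7.6271
  t17: +7.1698
  t18: +0.3306
  t19: +2.7916
  t20: +2.6045
  t21: +2.5814
  t22: -0.0768
  t23: +5.7789
  t24: +0.5902
  t25: +1.3528
  t26: -4.7616
  t27: +6.3637
  t28: +6.1358
  t29: +6.6662
  t30: +4.8741
Σ = +226.5694 → |volume| = 226.57

Directed edges: 90 total, each appears once with its reverse present → watertight.


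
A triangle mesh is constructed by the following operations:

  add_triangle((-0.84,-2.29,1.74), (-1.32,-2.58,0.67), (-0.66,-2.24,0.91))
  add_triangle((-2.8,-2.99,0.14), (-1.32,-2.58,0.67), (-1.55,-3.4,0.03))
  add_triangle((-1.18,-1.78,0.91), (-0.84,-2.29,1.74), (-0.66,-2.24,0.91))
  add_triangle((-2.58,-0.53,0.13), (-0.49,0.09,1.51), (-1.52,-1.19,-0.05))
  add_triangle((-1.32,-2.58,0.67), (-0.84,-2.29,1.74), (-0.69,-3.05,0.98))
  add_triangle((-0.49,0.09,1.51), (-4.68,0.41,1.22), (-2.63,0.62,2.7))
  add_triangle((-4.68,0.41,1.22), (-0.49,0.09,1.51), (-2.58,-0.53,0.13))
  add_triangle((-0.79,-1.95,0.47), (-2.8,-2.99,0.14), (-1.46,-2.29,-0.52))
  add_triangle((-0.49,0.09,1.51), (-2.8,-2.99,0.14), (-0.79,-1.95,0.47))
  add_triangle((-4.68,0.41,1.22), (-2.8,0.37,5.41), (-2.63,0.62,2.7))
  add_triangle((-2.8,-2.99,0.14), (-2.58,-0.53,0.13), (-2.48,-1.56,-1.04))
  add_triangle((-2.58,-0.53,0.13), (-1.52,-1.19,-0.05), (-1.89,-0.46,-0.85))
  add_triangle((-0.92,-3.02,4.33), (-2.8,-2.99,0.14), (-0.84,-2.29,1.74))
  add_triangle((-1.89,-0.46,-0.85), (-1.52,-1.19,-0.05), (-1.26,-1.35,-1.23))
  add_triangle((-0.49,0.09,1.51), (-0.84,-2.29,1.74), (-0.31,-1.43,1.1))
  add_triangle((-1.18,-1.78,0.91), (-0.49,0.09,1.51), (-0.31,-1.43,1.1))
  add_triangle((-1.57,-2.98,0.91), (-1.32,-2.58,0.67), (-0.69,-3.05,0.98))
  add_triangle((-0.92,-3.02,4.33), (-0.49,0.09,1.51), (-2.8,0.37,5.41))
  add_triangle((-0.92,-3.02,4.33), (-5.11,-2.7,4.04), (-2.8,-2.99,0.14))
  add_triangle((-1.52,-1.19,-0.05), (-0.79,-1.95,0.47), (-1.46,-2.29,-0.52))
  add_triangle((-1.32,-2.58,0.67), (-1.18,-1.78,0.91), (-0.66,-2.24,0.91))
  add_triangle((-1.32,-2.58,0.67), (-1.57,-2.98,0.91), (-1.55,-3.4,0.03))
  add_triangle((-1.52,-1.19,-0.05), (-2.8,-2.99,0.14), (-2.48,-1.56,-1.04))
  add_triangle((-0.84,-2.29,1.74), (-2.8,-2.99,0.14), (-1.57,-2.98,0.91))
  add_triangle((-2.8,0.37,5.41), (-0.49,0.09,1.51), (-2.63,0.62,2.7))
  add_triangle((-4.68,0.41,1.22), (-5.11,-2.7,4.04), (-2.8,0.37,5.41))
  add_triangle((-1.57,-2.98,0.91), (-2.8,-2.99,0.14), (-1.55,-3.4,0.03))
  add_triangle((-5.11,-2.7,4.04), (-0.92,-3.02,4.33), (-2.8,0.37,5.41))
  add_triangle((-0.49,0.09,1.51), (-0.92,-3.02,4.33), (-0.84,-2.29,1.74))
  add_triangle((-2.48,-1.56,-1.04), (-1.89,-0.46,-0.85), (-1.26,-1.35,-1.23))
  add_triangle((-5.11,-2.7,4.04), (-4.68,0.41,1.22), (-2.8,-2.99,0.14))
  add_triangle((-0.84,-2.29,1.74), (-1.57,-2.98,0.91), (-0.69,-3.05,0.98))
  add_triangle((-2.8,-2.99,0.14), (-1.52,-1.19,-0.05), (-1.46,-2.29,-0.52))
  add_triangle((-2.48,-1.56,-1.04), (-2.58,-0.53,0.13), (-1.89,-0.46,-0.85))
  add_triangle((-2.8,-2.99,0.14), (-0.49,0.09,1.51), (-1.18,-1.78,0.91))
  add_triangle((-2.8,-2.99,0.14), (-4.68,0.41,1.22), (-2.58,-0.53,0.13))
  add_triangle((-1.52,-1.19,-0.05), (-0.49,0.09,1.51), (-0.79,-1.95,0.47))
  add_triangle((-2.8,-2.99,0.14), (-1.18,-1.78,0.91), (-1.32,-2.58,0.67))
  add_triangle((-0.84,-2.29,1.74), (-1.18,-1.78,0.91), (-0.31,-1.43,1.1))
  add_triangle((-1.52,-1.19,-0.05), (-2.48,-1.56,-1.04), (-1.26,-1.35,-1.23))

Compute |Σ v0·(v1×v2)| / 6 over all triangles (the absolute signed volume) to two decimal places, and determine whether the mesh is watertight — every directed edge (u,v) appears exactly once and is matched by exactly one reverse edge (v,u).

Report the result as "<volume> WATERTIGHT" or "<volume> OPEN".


Per-triangle v0·(v1×v2)/6:
  t1: +0.1926
  t2: -0.5178
  t3: -0.1866
  t4: -0.5502
  t5: -0.4019
  t6: -0.3461
  t7: -0.7952
  t8: +0.4530
  t9: +0.8902
  t10: +1.2263
  t11: +1.2092
  t12: -0.3529
  t13: +1.1703
  t14: -0.3796
  t15: +0.1319
  t16: -0.3547
  t17: +0.0546
  t18: +0.8558
  t19: +9.1098
  t20: -0.3033
  t21: -0.1316
  t22: +0.0055
  t23: -0.1713
  t24: +0.4923
  t25: +0.0997
  t26: +11.7539
  t27: +0.7059
  t28: +12.5723
  t29: -0.5194
  t30: +0.2246
  t31: +8.2818
  t32: +0.4651
  t33: +0.1628
  t34: +0.3911
  t35: -0.6040
  t36: +1.0213
  t37: -0.5743
  t38: -0.3183
  t39: +0.0335
  t40: +0.2032
Σ = +45.1998 → |volume| = 45.20

Directed edges: 120 total, each appears once with its reverse present → watertight.

45.20 WATERTIGHT


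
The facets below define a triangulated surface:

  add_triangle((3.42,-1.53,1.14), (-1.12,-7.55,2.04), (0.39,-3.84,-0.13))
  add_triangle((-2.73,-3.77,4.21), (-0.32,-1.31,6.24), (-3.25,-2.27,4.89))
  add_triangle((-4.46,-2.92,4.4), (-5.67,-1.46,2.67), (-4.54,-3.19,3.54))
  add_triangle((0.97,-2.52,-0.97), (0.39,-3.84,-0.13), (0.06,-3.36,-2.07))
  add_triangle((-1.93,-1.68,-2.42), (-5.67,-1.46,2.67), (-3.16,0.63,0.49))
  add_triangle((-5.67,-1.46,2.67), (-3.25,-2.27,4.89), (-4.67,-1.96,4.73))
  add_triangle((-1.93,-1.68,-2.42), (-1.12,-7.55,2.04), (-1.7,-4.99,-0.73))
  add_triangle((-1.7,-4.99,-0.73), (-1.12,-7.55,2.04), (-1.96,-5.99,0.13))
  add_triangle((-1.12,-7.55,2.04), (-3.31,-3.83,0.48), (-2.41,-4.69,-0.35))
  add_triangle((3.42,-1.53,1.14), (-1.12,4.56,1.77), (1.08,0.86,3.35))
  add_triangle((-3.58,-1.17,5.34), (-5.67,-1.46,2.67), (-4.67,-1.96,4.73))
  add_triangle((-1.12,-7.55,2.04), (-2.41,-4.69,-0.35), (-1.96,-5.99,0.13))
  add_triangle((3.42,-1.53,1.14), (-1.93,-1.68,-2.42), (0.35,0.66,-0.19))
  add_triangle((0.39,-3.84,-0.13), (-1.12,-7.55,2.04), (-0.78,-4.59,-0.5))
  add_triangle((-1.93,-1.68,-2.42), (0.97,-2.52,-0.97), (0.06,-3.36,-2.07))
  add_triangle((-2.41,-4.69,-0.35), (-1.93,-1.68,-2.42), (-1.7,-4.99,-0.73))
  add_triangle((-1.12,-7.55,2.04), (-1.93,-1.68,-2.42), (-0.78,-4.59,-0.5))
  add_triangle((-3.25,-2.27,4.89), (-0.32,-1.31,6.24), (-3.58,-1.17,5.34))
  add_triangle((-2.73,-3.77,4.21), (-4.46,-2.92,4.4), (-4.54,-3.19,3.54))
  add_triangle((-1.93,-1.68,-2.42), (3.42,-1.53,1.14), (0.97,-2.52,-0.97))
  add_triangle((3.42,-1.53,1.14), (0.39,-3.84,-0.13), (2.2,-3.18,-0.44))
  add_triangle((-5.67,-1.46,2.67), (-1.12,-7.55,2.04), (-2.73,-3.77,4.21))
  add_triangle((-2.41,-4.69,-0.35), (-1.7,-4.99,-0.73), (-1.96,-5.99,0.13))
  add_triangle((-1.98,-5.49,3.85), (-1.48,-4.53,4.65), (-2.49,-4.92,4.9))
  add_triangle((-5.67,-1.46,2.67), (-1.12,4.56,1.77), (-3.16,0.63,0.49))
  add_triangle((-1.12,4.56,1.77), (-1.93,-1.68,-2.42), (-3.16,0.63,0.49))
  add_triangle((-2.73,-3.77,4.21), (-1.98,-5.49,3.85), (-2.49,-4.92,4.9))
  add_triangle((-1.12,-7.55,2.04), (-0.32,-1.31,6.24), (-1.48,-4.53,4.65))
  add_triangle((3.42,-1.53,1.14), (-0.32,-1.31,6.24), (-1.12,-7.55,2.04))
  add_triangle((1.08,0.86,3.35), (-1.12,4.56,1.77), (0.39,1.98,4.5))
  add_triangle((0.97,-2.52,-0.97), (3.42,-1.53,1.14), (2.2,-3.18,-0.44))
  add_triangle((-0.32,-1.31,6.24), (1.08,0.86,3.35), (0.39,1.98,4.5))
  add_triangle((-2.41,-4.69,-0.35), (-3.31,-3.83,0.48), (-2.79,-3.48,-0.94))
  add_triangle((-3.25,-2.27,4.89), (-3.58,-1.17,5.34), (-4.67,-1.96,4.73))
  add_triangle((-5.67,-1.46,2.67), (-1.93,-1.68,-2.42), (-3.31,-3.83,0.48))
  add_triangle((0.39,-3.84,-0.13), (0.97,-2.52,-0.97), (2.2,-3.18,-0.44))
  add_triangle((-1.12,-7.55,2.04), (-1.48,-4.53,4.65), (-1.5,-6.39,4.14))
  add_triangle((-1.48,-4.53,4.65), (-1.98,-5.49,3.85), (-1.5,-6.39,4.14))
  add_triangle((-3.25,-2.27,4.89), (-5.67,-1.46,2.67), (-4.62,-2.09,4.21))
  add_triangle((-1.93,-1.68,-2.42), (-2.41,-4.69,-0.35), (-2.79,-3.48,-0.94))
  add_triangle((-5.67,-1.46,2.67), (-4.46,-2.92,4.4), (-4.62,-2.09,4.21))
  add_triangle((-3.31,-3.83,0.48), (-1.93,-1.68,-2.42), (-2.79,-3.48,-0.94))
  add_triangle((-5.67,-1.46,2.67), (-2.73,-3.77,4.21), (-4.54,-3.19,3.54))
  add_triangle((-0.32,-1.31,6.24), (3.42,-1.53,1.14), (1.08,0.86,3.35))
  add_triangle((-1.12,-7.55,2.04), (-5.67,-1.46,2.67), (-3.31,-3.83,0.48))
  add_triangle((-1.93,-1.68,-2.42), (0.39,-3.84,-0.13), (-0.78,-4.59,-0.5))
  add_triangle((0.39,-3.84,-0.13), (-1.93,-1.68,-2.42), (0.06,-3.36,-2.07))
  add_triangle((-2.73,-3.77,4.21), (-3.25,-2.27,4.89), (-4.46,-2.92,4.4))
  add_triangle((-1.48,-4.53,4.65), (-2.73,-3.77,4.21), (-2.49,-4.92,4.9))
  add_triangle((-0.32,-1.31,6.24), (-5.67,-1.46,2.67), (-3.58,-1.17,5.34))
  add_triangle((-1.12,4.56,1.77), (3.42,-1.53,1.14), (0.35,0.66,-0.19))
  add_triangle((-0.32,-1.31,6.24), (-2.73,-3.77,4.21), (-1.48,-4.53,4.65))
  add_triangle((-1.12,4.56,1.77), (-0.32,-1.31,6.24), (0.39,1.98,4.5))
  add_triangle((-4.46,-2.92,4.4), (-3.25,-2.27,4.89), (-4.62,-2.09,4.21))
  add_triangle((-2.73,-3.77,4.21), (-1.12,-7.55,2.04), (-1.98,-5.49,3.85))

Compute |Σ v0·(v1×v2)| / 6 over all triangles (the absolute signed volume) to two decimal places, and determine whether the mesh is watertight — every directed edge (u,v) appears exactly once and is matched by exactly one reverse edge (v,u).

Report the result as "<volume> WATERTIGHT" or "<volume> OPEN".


171.92 OPEN

Per-triangle v0·(v1×v2)/6:
  t1: +6.2355
  t2: +5.7514
  t3: +2.0448
  t4: +1.0532
  t5: +5.6573
  t6: +1.0227
  t7: -0.9247
  t8: +1.0043
  t9: +4.3828
  t10: +5.2767
  t11: +2.0222
  t12: +1.0305
  t13: +1.2715
  t14: +2.2470
  t15: +0.0781
  t16: +1.8482
  t17: +3.3221
  t18: +4.1227
  t19: +1.6291
  t20: +0.2375
  t21: +2.1261
  t22: +15.6841
  t23: +0.7023
  t24: +1.1686
  t25: +6.2680
  t26: +4.4749
  t27: +0.7923
  t28: +5.4428
  t29: +27.1265
  t30: +1.6530
  t31: +0.2236
  t32: +2.7983
  t33: +1.3133
  t34: +1.6223
  t35: +8.1611
  t36: +0.9109
  t37: -0.0738
  t38: +1.1326
  t39: +0.1032
  t40: +1.2296
  t41: +1.4492
  t42: +0.7852
  t43: -1.5213
  t44: +7.3356
  t45: +11.6584
  t46: +1.4214
  t47: +2.2046
  t48: +2.3211
  t49: +0.3967
  t50: -2.8111
  t51: +1.7071
  t52: +5.5654
  t53: +6.3144
  t54: +1.1331
  t55: +1.7837
Σ = +171.9163 → |volume| = 171.92

Directed edges: 165 total; 9 unmatched, e.g. (-1.93,-1.68,-2.42)→(0.35,0.66,-0.19) → open.


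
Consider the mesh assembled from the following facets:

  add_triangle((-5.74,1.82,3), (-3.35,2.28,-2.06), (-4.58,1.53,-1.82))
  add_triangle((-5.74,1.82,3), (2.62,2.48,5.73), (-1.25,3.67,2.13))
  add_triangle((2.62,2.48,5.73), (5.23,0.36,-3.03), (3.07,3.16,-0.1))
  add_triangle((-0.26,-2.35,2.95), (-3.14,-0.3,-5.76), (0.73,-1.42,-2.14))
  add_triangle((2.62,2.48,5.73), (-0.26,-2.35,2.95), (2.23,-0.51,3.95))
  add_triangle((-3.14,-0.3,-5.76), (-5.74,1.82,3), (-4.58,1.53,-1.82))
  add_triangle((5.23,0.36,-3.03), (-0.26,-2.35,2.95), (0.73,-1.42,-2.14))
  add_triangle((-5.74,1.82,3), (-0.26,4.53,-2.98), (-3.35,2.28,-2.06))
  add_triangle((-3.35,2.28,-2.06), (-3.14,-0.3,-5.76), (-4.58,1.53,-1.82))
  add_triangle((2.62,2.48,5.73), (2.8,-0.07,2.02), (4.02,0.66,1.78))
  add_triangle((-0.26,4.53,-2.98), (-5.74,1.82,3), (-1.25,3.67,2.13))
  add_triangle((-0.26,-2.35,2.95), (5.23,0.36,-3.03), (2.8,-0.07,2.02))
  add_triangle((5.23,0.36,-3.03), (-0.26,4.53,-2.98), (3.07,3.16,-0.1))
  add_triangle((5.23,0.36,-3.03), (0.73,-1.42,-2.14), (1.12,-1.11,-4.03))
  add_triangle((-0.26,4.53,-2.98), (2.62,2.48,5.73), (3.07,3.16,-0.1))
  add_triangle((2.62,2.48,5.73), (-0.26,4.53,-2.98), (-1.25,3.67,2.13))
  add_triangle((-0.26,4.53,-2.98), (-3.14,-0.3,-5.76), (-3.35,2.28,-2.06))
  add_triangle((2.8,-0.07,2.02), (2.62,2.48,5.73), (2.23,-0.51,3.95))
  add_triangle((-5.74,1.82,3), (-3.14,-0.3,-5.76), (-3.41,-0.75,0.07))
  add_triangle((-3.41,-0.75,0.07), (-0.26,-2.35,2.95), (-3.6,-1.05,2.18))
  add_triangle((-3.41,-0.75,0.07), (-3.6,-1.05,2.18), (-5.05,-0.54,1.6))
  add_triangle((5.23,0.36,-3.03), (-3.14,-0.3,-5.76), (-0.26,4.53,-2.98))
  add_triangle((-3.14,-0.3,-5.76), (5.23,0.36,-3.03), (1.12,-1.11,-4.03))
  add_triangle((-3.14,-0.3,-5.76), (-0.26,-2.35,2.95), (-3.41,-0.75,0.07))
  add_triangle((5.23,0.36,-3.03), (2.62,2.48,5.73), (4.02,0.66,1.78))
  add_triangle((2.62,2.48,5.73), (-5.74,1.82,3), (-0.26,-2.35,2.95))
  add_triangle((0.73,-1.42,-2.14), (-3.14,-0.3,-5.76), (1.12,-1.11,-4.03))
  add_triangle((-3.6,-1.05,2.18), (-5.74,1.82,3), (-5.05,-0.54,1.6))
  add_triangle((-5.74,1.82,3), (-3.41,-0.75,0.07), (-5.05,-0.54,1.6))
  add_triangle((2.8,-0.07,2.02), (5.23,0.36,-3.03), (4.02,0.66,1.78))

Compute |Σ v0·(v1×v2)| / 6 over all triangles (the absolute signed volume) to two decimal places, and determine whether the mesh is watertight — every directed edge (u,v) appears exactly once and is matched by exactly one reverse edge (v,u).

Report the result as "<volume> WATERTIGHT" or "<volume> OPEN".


267.38 OPEN

Per-triangle v0·(v1×v2)/6:
  t1: +4.6255
  t2: +17.5566
  t3: +15.2642
  t4: +6.9053
  t5: +4.8785
  t6: +5.7737
  t7: +7.0781
  t8: +12.5845
  t9: +4.7489
  t10: +2.6934
  t11: +16.0414
  t12: +6.7628
  t13: +14.7010
  t14: +2.5564
  t15: +13.9439
  t16: +15.2540
  t17: +13.1439
  t18: +3.5951
  t19: +10.8435
  t20: +2.3123
  t21: +0.9027
  t22: +30.2745
  t23: +7.5954
  t24: +6.9360
  t25: +5.8151
  t26: +25.4334
  t27: +2.5279
  t28: +2.7904
  t29: +1.6865
  t30: +2.1579
Σ = +267.3827 → |volume| = 267.38

Directed edges: 90 total; 6 unmatched, e.g. (-0.26,-2.35,2.95)→(2.23,-0.51,3.95) → open.


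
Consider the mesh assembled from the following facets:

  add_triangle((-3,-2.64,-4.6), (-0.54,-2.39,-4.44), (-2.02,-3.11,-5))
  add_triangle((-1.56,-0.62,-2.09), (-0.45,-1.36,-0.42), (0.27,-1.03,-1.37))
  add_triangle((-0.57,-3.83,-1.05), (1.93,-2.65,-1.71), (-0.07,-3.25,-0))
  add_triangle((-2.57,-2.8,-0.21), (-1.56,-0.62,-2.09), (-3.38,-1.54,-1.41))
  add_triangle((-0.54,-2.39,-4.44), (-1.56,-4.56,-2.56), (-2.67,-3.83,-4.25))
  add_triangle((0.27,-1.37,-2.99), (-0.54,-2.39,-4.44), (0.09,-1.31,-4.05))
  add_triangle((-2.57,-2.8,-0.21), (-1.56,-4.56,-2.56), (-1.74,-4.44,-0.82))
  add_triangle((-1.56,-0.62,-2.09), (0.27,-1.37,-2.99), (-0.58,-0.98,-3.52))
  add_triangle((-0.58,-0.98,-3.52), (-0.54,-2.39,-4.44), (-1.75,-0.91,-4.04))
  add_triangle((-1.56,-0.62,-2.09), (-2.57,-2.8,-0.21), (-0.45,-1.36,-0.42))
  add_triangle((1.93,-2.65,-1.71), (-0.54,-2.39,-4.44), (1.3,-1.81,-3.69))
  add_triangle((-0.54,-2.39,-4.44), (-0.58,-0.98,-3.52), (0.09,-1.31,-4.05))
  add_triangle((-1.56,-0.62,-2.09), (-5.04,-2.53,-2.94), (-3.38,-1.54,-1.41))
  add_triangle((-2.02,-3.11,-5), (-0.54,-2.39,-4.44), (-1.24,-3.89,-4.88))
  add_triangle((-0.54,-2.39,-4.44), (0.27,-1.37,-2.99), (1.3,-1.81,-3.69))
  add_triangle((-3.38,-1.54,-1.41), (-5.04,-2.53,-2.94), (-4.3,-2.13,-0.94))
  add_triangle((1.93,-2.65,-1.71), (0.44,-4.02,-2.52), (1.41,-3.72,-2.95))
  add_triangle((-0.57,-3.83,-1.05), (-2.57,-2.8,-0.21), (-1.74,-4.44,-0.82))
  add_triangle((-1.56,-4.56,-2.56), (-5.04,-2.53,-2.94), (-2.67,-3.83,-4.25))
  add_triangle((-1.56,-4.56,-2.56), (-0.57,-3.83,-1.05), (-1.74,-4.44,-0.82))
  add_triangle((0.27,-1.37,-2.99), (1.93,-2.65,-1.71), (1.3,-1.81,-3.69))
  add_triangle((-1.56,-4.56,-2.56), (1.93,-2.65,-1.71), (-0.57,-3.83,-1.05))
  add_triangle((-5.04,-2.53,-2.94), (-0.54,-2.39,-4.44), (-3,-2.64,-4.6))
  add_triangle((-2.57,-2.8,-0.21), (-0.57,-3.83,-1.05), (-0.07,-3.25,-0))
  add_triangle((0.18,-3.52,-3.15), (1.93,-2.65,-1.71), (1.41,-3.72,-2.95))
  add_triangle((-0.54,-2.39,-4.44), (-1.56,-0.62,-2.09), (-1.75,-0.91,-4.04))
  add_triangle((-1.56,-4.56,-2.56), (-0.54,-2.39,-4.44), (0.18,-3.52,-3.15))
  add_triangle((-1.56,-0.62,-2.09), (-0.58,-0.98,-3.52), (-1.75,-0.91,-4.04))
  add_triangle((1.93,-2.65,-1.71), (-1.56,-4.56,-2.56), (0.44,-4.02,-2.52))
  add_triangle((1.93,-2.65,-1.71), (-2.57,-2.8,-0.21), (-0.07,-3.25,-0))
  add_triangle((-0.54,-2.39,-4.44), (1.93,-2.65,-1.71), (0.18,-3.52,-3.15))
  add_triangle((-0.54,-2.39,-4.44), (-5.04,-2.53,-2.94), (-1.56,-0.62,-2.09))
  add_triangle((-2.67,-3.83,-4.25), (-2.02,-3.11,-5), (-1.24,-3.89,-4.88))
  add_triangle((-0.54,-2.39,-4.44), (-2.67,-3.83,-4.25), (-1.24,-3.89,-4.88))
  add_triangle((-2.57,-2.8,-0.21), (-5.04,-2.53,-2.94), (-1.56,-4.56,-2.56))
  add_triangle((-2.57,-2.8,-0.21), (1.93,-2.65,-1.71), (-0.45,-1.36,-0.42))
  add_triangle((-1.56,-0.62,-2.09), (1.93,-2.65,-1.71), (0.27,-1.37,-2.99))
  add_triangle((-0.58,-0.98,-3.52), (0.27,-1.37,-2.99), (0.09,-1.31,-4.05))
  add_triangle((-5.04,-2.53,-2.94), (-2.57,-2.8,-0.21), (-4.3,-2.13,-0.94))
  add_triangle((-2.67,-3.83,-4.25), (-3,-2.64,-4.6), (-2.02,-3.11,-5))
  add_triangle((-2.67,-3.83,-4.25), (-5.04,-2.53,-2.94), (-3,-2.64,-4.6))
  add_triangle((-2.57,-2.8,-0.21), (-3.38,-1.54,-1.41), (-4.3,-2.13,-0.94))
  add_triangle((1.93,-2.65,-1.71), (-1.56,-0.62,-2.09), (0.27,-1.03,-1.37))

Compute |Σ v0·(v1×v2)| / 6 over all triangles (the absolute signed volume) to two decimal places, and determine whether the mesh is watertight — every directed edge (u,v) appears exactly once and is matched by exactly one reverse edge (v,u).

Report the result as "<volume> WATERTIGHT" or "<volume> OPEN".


35.97 OPEN

Per-triangle v0·(v1×v2)/6:
  t1: +0.5847
  t2: -0.5859
  t3: +1.5817
  t4: -1.2767
  t5: +3.6448
  t6: +0.3047
  t7: +1.8205
  t8: -0.4004
  t9: +0.7099
  t10: -0.9083
  t11: +2.5171
  t12: +0.4922
  t13: +0.2323
  t14: +1.1195
  t15: +0.2273
  t16: +0.1930
  t17: +0.6463
  t18: -0.1619
  t19: +5.0915
  t20: +1.1259
  t21: -0.7937
  t22: +2.4968
  t23: -1.1432
  t24: +1.3719
  t25: -0.0744
  t26: +0.7517
  t27: +3.0117
  t28: -0.1774
  t29: +0.2607
  t30: -2.5506
  t31: +2.1657
  t32: +2.6654
  t33: +1.4020
  t34: -1.2748
  t35: +6.1827
  t36: -0.0844
  t37: -1.3278
  t38: -0.1572
  t39: +2.0200
  t40: +1.3044
  t41: +3.3955
  t42: -0.7006
  t43: +0.2683
Σ = +35.9708 → |volume| = 35.97

Directed edges: 129 total; 7 unmatched, e.g. (-0.45,-1.36,-0.42)→(0.27,-1.03,-1.37) → open.


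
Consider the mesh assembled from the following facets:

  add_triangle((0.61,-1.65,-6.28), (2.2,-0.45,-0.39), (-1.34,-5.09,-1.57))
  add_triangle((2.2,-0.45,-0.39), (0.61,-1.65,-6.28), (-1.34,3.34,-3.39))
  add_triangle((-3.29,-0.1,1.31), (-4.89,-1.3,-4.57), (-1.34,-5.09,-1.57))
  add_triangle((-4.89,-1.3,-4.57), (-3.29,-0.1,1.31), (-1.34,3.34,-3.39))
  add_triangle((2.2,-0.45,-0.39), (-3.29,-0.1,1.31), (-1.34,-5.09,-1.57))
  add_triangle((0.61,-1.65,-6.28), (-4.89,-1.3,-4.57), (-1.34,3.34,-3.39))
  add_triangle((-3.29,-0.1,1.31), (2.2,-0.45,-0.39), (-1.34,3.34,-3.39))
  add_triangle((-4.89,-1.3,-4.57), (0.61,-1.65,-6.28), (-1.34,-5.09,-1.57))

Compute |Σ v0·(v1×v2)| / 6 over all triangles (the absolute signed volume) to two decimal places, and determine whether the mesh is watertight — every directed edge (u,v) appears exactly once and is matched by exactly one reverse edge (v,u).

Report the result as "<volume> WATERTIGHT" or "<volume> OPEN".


102.85 WATERTIGHT

Per-triangle v0·(v1×v2)/6:
  t1: +11.1282
  t2: +8.9669
  t3: +16.7157
  t4: +14.5582
  t5: +1.9417
  t6: +23.7926
  t7: -0.2111
  t8: +25.9585
Σ = +102.8507 → |volume| = 102.85

Directed edges: 24 total, each appears once with its reverse present → watertight.


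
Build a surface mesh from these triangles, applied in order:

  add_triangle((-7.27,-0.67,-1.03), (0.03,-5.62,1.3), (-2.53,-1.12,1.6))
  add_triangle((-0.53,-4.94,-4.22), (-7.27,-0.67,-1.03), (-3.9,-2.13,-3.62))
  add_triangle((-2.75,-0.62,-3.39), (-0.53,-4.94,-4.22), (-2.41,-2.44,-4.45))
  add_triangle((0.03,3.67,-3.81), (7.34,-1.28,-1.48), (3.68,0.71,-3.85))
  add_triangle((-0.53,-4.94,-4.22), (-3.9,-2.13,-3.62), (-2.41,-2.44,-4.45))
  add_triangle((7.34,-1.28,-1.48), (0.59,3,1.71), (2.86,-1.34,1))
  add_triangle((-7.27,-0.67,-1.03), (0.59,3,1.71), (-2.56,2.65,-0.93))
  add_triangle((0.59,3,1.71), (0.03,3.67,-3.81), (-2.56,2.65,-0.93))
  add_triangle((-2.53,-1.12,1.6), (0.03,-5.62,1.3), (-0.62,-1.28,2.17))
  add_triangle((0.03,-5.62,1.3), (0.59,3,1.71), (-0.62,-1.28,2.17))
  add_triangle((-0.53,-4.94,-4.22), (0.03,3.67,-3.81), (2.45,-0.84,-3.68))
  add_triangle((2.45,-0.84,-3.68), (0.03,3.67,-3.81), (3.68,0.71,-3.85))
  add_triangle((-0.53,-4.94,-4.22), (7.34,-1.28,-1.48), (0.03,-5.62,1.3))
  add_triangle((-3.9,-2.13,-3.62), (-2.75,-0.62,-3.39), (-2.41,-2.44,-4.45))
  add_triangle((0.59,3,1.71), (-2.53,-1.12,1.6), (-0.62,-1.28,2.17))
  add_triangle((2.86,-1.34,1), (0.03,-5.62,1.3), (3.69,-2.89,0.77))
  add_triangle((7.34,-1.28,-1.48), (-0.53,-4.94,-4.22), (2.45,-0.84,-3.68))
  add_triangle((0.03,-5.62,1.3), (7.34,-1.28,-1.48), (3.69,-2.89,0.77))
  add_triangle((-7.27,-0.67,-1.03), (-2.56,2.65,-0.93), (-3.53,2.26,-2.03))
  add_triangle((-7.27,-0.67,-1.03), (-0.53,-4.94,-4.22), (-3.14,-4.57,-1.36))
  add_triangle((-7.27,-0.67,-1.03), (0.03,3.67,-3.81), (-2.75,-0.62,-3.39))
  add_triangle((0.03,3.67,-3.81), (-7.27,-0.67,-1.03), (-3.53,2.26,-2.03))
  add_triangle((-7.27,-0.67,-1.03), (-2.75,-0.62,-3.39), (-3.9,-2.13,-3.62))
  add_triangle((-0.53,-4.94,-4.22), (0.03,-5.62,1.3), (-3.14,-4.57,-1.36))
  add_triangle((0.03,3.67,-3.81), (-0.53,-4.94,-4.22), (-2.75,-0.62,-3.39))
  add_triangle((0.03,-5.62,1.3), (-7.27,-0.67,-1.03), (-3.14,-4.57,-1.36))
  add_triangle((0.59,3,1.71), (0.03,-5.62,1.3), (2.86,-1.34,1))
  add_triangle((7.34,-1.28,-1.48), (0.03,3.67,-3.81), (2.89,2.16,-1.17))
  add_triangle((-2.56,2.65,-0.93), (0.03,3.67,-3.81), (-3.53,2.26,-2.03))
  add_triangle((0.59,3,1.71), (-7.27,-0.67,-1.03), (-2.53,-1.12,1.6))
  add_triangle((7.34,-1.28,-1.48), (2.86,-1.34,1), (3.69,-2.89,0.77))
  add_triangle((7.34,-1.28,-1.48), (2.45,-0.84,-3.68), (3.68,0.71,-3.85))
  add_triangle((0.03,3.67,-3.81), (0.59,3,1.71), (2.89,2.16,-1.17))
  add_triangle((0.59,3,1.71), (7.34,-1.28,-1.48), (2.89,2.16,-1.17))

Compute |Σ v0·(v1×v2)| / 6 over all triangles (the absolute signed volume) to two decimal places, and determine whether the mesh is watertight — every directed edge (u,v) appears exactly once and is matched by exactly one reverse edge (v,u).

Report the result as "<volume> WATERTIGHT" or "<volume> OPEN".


293.43 WATERTIGHT

Per-triangle v0·(v1×v2)/6:
  t1: +11.9504
  t2: +9.2868
  t3: -0.1675
  t4: +7.6833
  t5: +3.9665
  t6: +7.8671
  t7: +7.7120
  t8: +8.2482
  t9: +3.6639
  t10: +2.4751
  t11: +15.4120
  t12: +5.5521
  t13: +37.7606
  t14: +1.8803
  t15: +2.9365
  t16: +2.1038
  t17: +17.4293
  t18: +6.8102
  t19: +3.5725
  t20: +16.0749
  t21: +15.0262
  t22: +5.1504
  t23: +5.0745
  t24: +14.6353
  t25: +14.4879
  t26: +12.9554
  t27: +6.0321
  t28: +9.7564
  t29: +3.4533
  t30: +8.7376
  t31: +2.7749
  t32: +6.8378
  t33: +8.1052
  t34: +8.1897
Σ = +293.4346 → |volume| = 293.43

Directed edges: 102 total, each appears once with its reverse present → watertight.


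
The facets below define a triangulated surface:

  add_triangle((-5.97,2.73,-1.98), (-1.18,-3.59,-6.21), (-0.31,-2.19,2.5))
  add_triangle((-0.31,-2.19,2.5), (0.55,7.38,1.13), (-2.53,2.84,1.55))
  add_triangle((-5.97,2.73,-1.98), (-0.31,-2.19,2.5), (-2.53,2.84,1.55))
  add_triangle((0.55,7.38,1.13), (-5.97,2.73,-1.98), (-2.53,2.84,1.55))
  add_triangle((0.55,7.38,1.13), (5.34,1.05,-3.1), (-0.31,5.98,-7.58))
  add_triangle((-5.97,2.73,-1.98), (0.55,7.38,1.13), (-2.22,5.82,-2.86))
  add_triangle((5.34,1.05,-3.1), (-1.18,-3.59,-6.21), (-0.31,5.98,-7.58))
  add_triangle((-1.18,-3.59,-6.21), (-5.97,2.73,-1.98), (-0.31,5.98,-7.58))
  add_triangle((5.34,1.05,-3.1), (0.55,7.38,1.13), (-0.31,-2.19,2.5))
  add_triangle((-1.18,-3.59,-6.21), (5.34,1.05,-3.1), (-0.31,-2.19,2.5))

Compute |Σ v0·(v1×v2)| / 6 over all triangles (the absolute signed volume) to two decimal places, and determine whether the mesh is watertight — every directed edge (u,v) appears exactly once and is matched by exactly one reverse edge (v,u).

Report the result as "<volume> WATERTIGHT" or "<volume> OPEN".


Per-triangle v0·(v1×v2)/6:
  t1: +24.1947
  t2: +9.3600
  t3: +9.9017
  t4: +16.5544
  t5: +58.0141
  t6: +20.6564
  t7: +60.2621
  t8: +64.5242
  t9: +17.7614
  t10: +19.9987
Σ = +301.2277 → |volume| = 301.23

Directed edges: 30 total; 4 unmatched, e.g. (-0.31,5.98,-7.58)→(0.55,7.38,1.13) → open.

301.23 OPEN


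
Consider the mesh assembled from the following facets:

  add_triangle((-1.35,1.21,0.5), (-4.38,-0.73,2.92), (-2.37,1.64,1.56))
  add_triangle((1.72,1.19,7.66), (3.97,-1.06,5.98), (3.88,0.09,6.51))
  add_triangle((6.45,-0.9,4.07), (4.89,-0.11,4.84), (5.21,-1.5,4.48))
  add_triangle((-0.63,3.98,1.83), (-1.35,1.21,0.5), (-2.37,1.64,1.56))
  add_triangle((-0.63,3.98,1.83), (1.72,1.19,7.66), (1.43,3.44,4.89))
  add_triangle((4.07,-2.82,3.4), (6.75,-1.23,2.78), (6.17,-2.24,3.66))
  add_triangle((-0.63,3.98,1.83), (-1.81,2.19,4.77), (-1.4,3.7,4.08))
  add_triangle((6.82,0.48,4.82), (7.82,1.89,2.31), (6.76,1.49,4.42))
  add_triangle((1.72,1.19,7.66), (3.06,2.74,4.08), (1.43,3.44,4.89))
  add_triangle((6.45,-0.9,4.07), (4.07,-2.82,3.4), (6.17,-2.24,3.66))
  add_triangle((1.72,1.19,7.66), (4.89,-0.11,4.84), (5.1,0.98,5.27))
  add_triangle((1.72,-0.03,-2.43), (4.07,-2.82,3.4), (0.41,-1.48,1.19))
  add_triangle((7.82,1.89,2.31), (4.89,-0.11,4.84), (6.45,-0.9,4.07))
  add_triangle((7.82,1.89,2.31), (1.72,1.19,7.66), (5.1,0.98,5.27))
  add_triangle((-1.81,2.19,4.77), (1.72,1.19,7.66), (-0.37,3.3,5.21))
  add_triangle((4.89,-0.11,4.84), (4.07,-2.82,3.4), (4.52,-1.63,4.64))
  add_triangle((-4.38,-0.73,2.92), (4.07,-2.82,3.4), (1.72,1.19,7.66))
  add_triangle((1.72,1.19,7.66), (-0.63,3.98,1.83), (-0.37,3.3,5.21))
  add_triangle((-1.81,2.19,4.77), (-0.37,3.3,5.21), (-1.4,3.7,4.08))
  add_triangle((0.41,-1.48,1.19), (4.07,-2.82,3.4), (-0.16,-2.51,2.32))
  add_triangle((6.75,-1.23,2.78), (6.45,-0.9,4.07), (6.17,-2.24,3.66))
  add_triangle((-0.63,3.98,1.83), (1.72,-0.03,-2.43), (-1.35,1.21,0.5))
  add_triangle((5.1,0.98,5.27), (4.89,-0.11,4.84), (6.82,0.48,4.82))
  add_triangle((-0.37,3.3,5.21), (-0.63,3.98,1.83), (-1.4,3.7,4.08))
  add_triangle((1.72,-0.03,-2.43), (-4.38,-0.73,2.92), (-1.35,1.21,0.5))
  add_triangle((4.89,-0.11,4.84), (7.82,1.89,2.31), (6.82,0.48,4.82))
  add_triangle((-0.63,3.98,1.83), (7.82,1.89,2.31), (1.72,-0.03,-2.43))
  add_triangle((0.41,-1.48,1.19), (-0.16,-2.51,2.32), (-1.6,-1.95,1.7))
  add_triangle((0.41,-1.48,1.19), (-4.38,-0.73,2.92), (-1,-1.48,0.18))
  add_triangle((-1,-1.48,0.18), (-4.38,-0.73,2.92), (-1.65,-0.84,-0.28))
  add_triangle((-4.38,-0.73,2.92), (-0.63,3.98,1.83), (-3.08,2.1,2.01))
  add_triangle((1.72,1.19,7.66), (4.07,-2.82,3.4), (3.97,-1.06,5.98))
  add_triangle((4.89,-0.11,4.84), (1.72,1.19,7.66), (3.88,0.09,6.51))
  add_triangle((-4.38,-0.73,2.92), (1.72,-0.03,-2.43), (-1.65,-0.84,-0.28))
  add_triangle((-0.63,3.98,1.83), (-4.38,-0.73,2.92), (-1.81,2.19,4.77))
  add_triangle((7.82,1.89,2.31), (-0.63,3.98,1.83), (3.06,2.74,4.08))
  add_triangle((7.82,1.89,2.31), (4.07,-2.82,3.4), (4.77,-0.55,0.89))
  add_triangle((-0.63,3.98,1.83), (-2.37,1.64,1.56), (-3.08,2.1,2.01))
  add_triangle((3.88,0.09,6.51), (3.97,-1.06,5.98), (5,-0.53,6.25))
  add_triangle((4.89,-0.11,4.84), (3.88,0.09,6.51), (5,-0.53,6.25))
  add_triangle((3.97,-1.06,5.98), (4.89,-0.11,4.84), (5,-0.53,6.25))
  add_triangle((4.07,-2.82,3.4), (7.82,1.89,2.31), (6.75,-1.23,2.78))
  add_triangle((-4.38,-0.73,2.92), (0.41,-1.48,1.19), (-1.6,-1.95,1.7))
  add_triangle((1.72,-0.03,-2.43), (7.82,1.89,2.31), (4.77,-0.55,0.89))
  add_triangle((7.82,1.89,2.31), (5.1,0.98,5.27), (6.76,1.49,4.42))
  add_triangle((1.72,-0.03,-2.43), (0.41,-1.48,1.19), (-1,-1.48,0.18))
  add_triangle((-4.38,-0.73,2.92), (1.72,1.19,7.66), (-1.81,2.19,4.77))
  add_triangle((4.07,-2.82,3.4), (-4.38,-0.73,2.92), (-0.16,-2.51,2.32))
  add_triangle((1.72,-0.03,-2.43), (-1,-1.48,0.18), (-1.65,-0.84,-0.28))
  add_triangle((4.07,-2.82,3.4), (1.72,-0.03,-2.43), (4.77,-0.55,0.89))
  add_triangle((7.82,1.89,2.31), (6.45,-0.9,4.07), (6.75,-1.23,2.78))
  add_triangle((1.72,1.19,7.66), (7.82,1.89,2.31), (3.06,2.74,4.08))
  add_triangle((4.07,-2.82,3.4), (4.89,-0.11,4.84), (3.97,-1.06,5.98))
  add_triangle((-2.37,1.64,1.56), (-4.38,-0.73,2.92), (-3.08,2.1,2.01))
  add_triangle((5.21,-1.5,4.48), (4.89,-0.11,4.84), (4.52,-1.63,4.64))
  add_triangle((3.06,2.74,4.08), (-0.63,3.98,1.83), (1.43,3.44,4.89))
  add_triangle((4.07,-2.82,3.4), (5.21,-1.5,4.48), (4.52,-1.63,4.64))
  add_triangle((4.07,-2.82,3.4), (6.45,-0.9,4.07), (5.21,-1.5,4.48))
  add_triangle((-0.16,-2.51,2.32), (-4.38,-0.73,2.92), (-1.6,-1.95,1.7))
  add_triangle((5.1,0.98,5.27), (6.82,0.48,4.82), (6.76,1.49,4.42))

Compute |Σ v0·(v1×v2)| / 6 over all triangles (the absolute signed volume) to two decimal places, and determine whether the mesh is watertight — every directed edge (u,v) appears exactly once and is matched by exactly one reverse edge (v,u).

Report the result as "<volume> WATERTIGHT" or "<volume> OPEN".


Per-triangle v0·(v1×v2)/6:
  t1: +0.5733
  t2: +3.0503
  t3: +2.1915
  t4: +0.6982
  t5: +5.1282
  t6: +0.4525
  t7: +0.2763
  t8: +3.1639
  t9: +6.4434
  t10: +1.7980
  t11: +5.0929
  t12: +2.4691
  t13: +7.2370
  t14: +6.1526
  t15: +6.3124
  t16: -1.1523
  t17: +26.5217
  t18: +3.9556
  t19: +2.2268
  t20: +0.4838
  t21: +2.1208
  t22: +1.9209
  t23: +1.8369
  t24: +2.2351
  t25: +1.4368
  t26: -0.4469
  t27: +14.6525
  t28: +0.1315
  t29: +1.9530
  t30: +1.1223
  t31: +2.8191
  t32: +2.8339
  t33: +1.8126
  t34: +0.2103
  t35: +8.0614
  t36: +11.8491
  t37: +7.4507
  t38: -0.0068
  t39: +1.3092
  t40: +1.0964
  t41: +0.3316
  t42: -4.2992
  t43: -1.0823
  t44: +6.2192
  t45: -0.0924
  t46: +1.2800
  t47: +13.6688
  t48: +5.4301
  t49: +0.8138
  t50: +4.7876
  t51: +5.5537
  t52: +15.4415
  t53: +5.0570
  t54: -0.0262
  t55: +1.0302
  t56: +3.9732
  t57: +1.1066
  t58: +2.1957
  t59: +1.5717
  t60: +2.1726
Σ = +212.6074 → |volume| = 212.61

Directed edges: 180 total, each appears once with its reverse present → watertight.

212.61 WATERTIGHT


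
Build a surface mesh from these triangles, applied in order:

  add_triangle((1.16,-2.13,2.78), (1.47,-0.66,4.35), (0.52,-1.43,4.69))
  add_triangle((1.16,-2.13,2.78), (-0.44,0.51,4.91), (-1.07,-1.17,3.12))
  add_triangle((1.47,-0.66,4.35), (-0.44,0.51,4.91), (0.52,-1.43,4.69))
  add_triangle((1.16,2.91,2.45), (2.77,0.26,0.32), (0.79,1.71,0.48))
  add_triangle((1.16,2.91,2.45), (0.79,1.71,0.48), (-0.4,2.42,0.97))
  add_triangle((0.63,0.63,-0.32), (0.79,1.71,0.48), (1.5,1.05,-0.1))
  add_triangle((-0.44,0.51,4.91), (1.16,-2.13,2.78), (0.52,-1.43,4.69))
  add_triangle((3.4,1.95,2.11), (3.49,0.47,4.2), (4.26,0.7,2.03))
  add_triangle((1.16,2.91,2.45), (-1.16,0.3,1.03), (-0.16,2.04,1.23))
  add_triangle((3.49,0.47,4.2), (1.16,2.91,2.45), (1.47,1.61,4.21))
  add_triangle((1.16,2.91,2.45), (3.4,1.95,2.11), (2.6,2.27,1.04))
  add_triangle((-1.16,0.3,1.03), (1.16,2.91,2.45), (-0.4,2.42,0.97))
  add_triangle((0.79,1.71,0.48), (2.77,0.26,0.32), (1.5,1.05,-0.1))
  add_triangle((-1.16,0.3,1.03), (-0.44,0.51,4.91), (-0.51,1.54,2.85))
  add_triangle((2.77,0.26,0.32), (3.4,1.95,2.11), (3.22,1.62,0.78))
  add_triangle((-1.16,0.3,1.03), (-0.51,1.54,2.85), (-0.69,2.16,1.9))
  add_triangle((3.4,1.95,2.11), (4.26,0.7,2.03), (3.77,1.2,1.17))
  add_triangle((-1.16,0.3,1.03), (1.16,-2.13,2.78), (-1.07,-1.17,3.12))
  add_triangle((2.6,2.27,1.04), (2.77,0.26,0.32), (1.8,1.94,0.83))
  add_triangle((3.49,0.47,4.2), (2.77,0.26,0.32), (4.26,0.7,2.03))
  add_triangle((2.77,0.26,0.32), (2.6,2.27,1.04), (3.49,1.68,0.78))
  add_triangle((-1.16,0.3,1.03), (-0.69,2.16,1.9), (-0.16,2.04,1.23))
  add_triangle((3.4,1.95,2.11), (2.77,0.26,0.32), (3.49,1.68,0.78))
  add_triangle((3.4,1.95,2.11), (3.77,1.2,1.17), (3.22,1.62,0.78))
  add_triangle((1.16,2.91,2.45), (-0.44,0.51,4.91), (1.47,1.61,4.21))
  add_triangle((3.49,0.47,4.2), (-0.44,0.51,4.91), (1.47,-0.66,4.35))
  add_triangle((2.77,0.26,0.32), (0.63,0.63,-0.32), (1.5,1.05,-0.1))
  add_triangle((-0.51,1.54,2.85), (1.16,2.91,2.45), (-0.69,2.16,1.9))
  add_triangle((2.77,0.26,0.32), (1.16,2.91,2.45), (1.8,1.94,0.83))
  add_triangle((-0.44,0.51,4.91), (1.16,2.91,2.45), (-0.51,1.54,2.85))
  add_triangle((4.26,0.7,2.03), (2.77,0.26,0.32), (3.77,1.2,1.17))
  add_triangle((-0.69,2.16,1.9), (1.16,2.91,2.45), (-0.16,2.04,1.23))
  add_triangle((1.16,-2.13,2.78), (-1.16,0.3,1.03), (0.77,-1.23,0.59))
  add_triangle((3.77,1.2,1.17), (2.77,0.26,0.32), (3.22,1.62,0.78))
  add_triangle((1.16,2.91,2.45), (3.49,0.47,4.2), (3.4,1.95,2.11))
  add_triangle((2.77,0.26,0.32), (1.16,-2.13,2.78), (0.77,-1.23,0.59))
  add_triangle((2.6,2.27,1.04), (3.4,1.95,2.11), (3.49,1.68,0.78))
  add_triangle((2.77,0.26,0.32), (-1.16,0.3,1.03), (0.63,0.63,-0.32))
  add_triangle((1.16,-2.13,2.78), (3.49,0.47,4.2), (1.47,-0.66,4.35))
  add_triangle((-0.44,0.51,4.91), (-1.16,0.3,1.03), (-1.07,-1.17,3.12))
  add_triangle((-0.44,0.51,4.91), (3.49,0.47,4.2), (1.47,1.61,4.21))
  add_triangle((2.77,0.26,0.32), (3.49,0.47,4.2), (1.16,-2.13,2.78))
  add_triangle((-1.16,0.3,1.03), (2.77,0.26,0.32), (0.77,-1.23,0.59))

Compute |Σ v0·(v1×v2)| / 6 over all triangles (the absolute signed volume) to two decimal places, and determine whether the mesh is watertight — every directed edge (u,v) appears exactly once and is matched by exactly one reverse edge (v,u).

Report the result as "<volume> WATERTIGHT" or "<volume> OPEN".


Per-triangle v0·(v1×v2)/6:
  t1: +1.4337
  t2: +3.2874
  t3: +2.0623
  t4: +1.2464
  t5: +0.6913
  t6: +0.1056
  t7: -0.3496
  t8: +2.5420
  t9: -0.6695
  t10: +3.0442
  t11: +1.4931
  t12: +1.1770
  t13: +0.3696
  t14: +1.0467
  t15: -0.7375
  t16: +0.5679
  t17: +0.8208
  t18: -0.2979
  t19: +0.0229
  t20: +0.4250
  t21: -0.1094
  t22: +0.0806
  t23: +0.7885
  t24: +0.5140
  t25: +2.6904
  t26: +3.5692
  t27: +0.0928
  t28: +1.1242
  t29: -1.0892
  t30: +1.9576
  t31: +0.4990
  t32: +0.4052
  t33: +0.3087
  t34: +0.2874
  t35: +4.0890
  t36: +1.0729
  t37: +0.7161
  t38: -0.3809
  t39: +2.7415
  t40: +1.4303
  t41: +3.6594
  t42: +4.0984
  t43: -0.7944
Σ = +46.0327 → |volume| = 46.03

Directed edges: 129 total; 7 unmatched, e.g. (0.79,1.71,0.48)→(-0.4,2.42,0.97) → open.

46.03 OPEN
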